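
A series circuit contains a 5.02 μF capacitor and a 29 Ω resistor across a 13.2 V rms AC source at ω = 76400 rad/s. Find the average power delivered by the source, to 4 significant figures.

X_C = 1/(ωC) = 2.607 Ω
Z = 29.00 − j2.607 Ω
|Z| = √(29.00² + 2.607²) = 29.12 Ω
∠Z = arctan(-2.607/29.00) = -5.138°
I = V/|Z| = 453.3 mA
P = VI cos φ = 13.2 × 0.4533 × cos(-5.138°) = 5.960 W

5.960 W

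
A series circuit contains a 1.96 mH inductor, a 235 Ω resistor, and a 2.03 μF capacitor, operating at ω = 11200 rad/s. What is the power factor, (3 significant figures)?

X_L = ωL = 22.0 Ω
X_C = 1/(ωC) = 44.0 Ω
Net reactance X = X_L − X_C = -22.0 Ω
Z = 235 − j22.0 Ω
|Z| = √(235² + 22.0²) = 236 Ω
∠Z = arctan(-22.0/235) = -5.36°
cos φ = cos(-5.36°) = 0.996

0.996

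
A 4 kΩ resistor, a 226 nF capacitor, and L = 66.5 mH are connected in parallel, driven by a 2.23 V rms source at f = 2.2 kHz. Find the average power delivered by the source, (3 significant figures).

1.24 mW

ω = 2πf = 13820 rad/s
X_L = ωL = 919 Ω
X_C = 1/(ωC) = 320 Ω
Parallel: admittances add. Y = 1/R + 1/(jωL) + jωC
Y = (0.000250 + j0.00204) S
|Y| = 0.00205 S → |Z| = 1/|Y| = 487 Ω, ∠Z = −∠Y = -83.0°
I = V/|Z| = 4.57 mA
P = VI cos φ = 2.23 × 0.00457 × cos(-83.0°) = 1.24 mW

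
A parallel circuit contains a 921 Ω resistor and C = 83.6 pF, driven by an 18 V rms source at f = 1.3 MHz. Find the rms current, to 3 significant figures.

ω = 2πf = 8.168e+06 rad/s
X_C = 1/(ωC) = 1460 Ω
Parallel: admittances add. Y = 1/R + jωC
Y = (0.00109 + j0.000683) S
|Y| = 0.00128 S → |Z| = 1/|Y| = 780 Ω, ∠Z = −∠Y = -32.2°
I = V/|Z| = 18/780 = 23.1 mA

23.1 mA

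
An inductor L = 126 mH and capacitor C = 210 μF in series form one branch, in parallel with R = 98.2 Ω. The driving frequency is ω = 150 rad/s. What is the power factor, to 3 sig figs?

0.130

X_L = ωL = 18.9 Ω
X_C = 1/(ωC) = 31.7 Ω
Branch 1: Z₁ = R = 98.2 Ω
Branch 2 (series LC): Z₂ = j(X_L − X_C) = −j12.8 Ω
Parallel: Z = Z₁Z₂/(Z₁+Z₂), |Z| = 12.7 Ω, ∠Z = -82.5°
cos φ = cos(-82.5°) = 0.130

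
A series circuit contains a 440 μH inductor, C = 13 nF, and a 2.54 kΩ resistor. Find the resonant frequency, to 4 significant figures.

ω₀ = 1/√(LC) = 1/√(0.00044 × 1.3e-08) = 418100 rad/s
f₀ = ω₀/(2π) = 66.55 kHz

66.55 kHz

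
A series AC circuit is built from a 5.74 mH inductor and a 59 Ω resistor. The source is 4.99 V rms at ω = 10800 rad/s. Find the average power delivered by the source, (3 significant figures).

X_L = ωL = 62.0 Ω
Z = 59.0 + j62.0 Ω
|Z| = √(59.0² + 62.0²) = 85.6 Ω
∠Z = arctan(62.0/59.0) = 46.4°
I = V/|Z| = 58.3 mA
P = VI cos φ = 4.99 × 0.0583 × cos(46.4°) = 201 mW

201 mW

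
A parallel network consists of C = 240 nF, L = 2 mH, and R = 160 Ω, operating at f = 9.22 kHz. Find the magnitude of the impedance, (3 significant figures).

ω = 2πf = 57930 rad/s
X_L = ωL = 116 Ω
X_C = 1/(ωC) = 71.9 Ω
Parallel: admittances add. Y = 1/R + 1/(jωL) + jωC
Y = (0.00625 + j0.00527) S
|Y| = 0.00818 S → |Z| = 1/|Y| = 122 Ω, ∠Z = −∠Y = -40.2°

122 Ω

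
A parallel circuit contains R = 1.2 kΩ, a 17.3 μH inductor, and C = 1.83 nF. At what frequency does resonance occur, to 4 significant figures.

894.5 kHz

ω₀ = 1/√(LC) = 1/√(1.73e-05 × 1.83e-09) = 5.62e+06 rad/s
f₀ = ω₀/(2π) = 894.5 kHz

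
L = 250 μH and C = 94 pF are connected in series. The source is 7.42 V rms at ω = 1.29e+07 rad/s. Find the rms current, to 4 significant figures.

3.091 mA

X_L = ωL = 3225 Ω
X_C = 1/(ωC) = 824.7 Ω
Net reactance X = X_L − X_C = 2400 Ω
Z = j2400 Ω
|Z| = √(0² + 2400²) = 2400 Ω
I = V/|Z| = 7.42/2400 = 3.091 mA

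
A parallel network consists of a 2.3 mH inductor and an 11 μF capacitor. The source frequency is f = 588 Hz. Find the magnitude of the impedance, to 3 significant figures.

13.0 Ω

ω = 2πf = 3695 rad/s
X_L = ωL = 8.50 Ω
X_C = 1/(ωC) = 24.6 Ω
Parallel: admittances add. Y = 1/(jωL) + jωC
Y = (0 − j0.0770) S
|Y| = 0.0770 S → |Z| = 1/|Y| = 13.0 Ω, ∠Z = −∠Y = 90.0°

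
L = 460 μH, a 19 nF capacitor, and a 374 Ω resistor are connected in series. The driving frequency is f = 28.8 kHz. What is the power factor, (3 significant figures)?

0.874

ω = 2πf = 181000 rad/s
X_L = ωL = 83.2 Ω
X_C = 1/(ωC) = 291 Ω
Net reactance X = X_L − X_C = -208 Ω
Z = 374 − j208 Ω
|Z| = √(374² + 208²) = 428 Ω
∠Z = arctan(-208/374) = -29.0°
cos φ = cos(-29.0°) = 0.874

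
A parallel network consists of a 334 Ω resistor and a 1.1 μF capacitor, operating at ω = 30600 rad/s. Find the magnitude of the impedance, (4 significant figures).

29.59 Ω

X_C = 1/(ωC) = 29.71 Ω
Parallel: admittances add. Y = 1/R + jωC
Y = (0.002994 + j0.03366) S
|Y| = 0.03379 S → |Z| = 1/|Y| = 29.59 Ω, ∠Z = −∠Y = -84.92°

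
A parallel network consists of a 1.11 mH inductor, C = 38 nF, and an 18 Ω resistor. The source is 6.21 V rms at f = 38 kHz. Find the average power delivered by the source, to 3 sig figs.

2.14 W

ω = 2πf = 238800 rad/s
X_L = ωL = 265 Ω
X_C = 1/(ωC) = 110 Ω
Parallel: admittances add. Y = 1/R + 1/(jωL) + jωC
Y = (0.0556 + j0.00530) S
|Y| = 0.0558 S → |Z| = 1/|Y| = 17.9 Ω, ∠Z = −∠Y = -5.45°
I = V/|Z| = 347 mA
P = VI cos φ = 6.21 × 0.347 × cos(-5.45°) = 2.14 W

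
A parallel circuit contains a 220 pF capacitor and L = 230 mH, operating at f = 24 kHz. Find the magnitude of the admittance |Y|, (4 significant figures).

4.343 μS

ω = 2πf = 150800 rad/s
X_L = ωL = 34680 Ω
X_C = 1/(ωC) = 30140 Ω
Parallel: admittances add. Y = 1/(jωL) + jωC
Y = (0 + j4.343e-06) S
|Y| = 4.343e-06 S → |Z| = 1/|Y| = 230300 Ω, ∠Z = −∠Y = -90.00°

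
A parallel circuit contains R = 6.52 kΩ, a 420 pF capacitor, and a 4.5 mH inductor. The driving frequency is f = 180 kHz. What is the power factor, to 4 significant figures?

0.4824

ω = 2πf = 1.131e+06 rad/s
X_L = ωL = 5089 Ω
X_C = 1/(ωC) = 2105 Ω
Parallel: admittances add. Y = 1/R + 1/(jωL) + jωC
Y = (0.0001534 + j0.0002785) S
|Y| = 0.0003180 S → |Z| = 1/|Y| = 3145 Ω, ∠Z = −∠Y = -61.16°
cos φ = cos(-61.16°) = 0.4824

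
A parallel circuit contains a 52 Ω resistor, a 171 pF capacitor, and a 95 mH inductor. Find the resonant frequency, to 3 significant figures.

39.5 kHz

ω₀ = 1/√(LC) = 1/√(0.095 × 1.71e-10) = 248100 rad/s
f₀ = ω₀/(2π) = 39.5 kHz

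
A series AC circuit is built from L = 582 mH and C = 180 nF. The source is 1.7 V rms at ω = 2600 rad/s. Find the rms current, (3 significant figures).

X_L = ωL = 1510 Ω
X_C = 1/(ωC) = 2140 Ω
Net reactance X = X_L − X_C = -624 Ω
Z = − j624 Ω
|Z| = √(0² + 624²) = 624 Ω
I = V/|Z| = 1.7/624 = 2.73 mA

2.73 mA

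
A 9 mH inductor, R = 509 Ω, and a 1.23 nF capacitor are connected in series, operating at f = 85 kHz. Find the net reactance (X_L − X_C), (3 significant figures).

ω = 2πf = 534100 rad/s
X_L = ωL = 4810 Ω
X_C = 1/(ωC) = 1520 Ω
X = 4810 − 1520 = 3280 Ω

3280 Ω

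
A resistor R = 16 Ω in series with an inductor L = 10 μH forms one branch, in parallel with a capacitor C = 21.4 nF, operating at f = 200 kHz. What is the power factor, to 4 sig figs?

ω = 2πf = 1.257e+06 rad/s
X_L = ωL = 12.57 Ω
X_C = 1/(ωC) = 37.19 Ω
Branch 1 (R+jX_L): Z₁ = 16.00 + j12.57 Ω, |Z₁| = 20.34 Ω
Branch 2 (−jX_C): Z₂ = −j37.19 Ω
Parallel: Z = Z₁Z₂/(Z₁+Z₂), |Z| = 25.77 Ω, ∠Z = 5.126°
cos φ = cos(5.126°) = 0.9960

0.9960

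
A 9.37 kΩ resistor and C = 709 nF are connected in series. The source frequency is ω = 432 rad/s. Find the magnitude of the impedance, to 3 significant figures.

X_C = 1/(ωC) = 3260 Ω
Z = 9370 − j3260 Ω
|Z| = √(9370² + 3260²) = 9920 Ω

9920 Ω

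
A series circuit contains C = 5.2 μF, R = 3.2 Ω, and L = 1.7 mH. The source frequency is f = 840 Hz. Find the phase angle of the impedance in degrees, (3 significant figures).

-83.4°

ω = 2πf = 5278 rad/s
X_L = ωL = 8.97 Ω
X_C = 1/(ωC) = 36.4 Ω
Net reactance X = X_L − X_C = -27.5 Ω
Z = 3.20 − j27.5 Ω
|Z| = √(3.20² + 27.5²) = 27.6 Ω
∠Z = arctan(-27.5/3.20) = -83.4°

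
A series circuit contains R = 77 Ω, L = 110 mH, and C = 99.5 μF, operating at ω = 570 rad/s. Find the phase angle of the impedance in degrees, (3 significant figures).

X_L = ωL = 62.7 Ω
X_C = 1/(ωC) = 17.6 Ω
Net reactance X = X_L − X_C = 45.1 Ω
Z = 77.0 + j45.1 Ω
|Z| = √(77.0² + 45.1²) = 89.2 Ω
∠Z = arctan(45.1/77.0) = 30.3°

30.3°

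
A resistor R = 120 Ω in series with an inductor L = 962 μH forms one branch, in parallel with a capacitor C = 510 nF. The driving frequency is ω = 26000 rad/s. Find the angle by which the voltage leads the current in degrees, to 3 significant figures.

X_L = ωL = 25.0 Ω
X_C = 1/(ωC) = 75.4 Ω
Branch 1 (R+jX_L): Z₁ = 120 + j25.0 Ω, |Z₁| = 123 Ω
Branch 2 (−jX_C): Z₂ = −j75.4 Ω
Parallel: Z = Z₁Z₂/(Z₁+Z₂), |Z| = 71.0 Ω, ∠Z = -55.4°

-55.4°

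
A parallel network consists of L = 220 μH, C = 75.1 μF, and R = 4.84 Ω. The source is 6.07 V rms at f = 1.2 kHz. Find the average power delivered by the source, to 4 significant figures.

7.613 W

ω = 2πf = 7540 rad/s
X_L = ωL = 1.659 Ω
X_C = 1/(ωC) = 1.766 Ω
Parallel: admittances add. Y = 1/R + 1/(jωL) + jωC
Y = (0.2066 − j0.03662) S
|Y| = 0.2098 S → |Z| = 1/|Y| = 4.766 Ω, ∠Z = −∠Y = 10.05°
I = V/|Z| = 1.274 A
P = VI cos φ = 6.07 × 1.274 × cos(10.05°) = 7.613 W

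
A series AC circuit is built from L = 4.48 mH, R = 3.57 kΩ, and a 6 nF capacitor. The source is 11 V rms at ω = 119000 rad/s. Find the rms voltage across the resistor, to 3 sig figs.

X_L = ωL = 533 Ω
X_C = 1/(ωC) = 1400 Ω
Net reactance X = X_L − X_C = -867 Ω
Z = 3570 − j867 Ω
|Z| = √(3570² + 867²) = 3670 Ω
I = V/|Z| = 2.99 mA
V_R = I·|Z_R| = 0.00299 × 3570 = 10.7 V

10.7 V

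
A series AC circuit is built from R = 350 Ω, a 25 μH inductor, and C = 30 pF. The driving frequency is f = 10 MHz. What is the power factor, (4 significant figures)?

ω = 2πf = 6.283e+07 rad/s
X_L = ωL = 1571 Ω
X_C = 1/(ωC) = 530.5 Ω
Net reactance X = X_L − X_C = 1040 Ω
Z = 350.0 + j1040 Ω
|Z| = √(350.0² + 1040²) = 1098 Ω
∠Z = arctan(1040/350.0) = 71.40°
cos φ = cos(71.40°) = 0.3189

0.3189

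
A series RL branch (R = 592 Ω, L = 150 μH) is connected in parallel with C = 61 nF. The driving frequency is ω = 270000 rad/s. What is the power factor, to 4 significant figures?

0.1023

X_L = ωL = 40.50 Ω
X_C = 1/(ωC) = 60.72 Ω
Branch 1 (R+jX_L): Z₁ = 592.0 + j40.50 Ω, |Z₁| = 593.4 Ω
Branch 2 (−jX_C): Z₂ = −j60.72 Ω
Parallel: Z = Z₁Z₂/(Z₁+Z₂), |Z| = 60.82 Ω, ∠Z = -84.13°
cos φ = cos(-84.13°) = 0.1023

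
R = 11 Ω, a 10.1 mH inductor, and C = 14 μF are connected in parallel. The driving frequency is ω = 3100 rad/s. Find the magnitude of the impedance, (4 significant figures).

10.91 Ω

X_L = ωL = 31.31 Ω
X_C = 1/(ωC) = 23.04 Ω
Parallel: admittances add. Y = 1/R + 1/(jωL) + jωC
Y = (0.09091 + j0.01146) S
|Y| = 0.09163 S → |Z| = 1/|Y| = 10.91 Ω, ∠Z = −∠Y = -7.186°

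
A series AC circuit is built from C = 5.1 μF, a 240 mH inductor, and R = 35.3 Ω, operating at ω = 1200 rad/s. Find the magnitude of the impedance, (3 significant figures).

130 Ω

X_L = ωL = 288 Ω
X_C = 1/(ωC) = 163 Ω
Net reactance X = X_L − X_C = 125 Ω
Z = 35.3 + j125 Ω
|Z| = √(35.3² + 125²) = 130 Ω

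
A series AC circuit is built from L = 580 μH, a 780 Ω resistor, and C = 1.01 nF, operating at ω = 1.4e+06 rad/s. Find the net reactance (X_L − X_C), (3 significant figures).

105 Ω

X_L = ωL = 812 Ω
X_C = 1/(ωC) = 707 Ω
X = 812 − 707 = 105 Ω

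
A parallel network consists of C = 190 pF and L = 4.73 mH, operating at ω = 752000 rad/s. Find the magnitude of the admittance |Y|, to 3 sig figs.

X_L = ωL = 3560 Ω
X_C = 1/(ωC) = 7000 Ω
Parallel: admittances add. Y = 1/(jωL) + jωC
Y = (0 − j0.000138) S
|Y| = 0.000138 S → |Z| = 1/|Y| = 7230 Ω, ∠Z = −∠Y = 90.0°

138 μS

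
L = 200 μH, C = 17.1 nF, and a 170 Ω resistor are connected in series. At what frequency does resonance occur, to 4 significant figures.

86.06 kHz

ω₀ = 1/√(LC) = 1/√(0.0002 × 1.71e-08) = 540700 rad/s
f₀ = ω₀/(2π) = 86.06 kHz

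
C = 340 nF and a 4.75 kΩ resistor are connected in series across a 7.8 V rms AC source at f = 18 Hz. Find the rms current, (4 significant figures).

ω = 2πf = 113.1 rad/s
X_C = 1/(ωC) = 26010 Ω
Z = 4750 − j26010 Ω
|Z| = √(4750² + 26010²) = 26440 Ω
I = V/|Z| = 7.8/26440 = 295.1 μA

295.1 μA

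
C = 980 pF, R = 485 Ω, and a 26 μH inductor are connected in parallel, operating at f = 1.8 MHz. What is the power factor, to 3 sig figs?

ω = 2πf = 1.131e+07 rad/s
X_L = ωL = 294 Ω
X_C = 1/(ωC) = 90.2 Ω
Parallel: admittances add. Y = 1/R + 1/(jωL) + jωC
Y = (0.00206 + j0.00768) S
|Y| = 0.00795 S → |Z| = 1/|Y| = 126 Ω, ∠Z = −∠Y = -75.0°
cos φ = cos(-75.0°) = 0.259

0.259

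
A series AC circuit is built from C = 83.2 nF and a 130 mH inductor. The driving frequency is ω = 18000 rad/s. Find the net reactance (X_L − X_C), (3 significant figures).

1670 Ω

X_L = ωL = 2340 Ω
X_C = 1/(ωC) = 668 Ω
X = 2340 − 668 = 1670 Ω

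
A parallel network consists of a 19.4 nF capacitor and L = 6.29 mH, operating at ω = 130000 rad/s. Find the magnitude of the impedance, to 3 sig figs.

770 Ω

X_L = ωL = 818 Ω
X_C = 1/(ωC) = 397 Ω
Parallel: admittances add. Y = 1/(jωL) + jωC
Y = (0 + j0.00130) S
|Y| = 0.00130 S → |Z| = 1/|Y| = 770 Ω, ∠Z = −∠Y = -90.0°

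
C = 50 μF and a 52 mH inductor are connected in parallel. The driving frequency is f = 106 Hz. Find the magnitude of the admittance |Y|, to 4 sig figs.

ω = 2πf = 666.0 rad/s
X_L = ωL = 34.63 Ω
X_C = 1/(ωC) = 30.03 Ω
Parallel: admittances add. Y = 1/(jωL) + jωC
Y = (0 + j0.004427) S
|Y| = 0.004427 S → |Z| = 1/|Y| = 225.9 Ω, ∠Z = −∠Y = -90.00°

4.427 mS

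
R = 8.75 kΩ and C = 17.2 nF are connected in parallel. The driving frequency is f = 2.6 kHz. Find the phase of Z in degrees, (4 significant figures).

-67.87°

ω = 2πf = 16340 rad/s
X_C = 1/(ωC) = 3559 Ω
Parallel: admittances add. Y = 1/R + jωC
Y = (0.0001143 + j0.0002810) S
|Y| = 0.0003033 S → |Z| = 1/|Y| = 3297 Ω, ∠Z = −∠Y = -67.87°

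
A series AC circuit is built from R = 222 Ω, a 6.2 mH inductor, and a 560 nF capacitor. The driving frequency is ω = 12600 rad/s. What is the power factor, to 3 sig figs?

0.961

X_L = ωL = 78.1 Ω
X_C = 1/(ωC) = 142 Ω
Net reactance X = X_L − X_C = -63.6 Ω
Z = 222 − j63.6 Ω
|Z| = √(222² + 63.6²) = 231 Ω
∠Z = arctan(-63.6/222) = -16.0°
cos φ = cos(-16.0°) = 0.961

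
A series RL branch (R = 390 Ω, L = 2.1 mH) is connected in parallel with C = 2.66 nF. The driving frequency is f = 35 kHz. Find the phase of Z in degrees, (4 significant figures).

32.46°

ω = 2πf = 219900 rad/s
X_L = ωL = 461.8 Ω
X_C = 1/(ωC) = 1710 Ω
Branch 1 (R+jX_L): Z₁ = 390.0 + j461.8 Ω, |Z₁| = 604.5 Ω
Branch 2 (−jX_C): Z₂ = −j1710 Ω
Parallel: Z = Z₁Z₂/(Z₁+Z₂), |Z| = 790.5 Ω, ∠Z = 32.46°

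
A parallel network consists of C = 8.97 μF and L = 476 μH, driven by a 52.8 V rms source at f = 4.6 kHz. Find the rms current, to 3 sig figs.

ω = 2πf = 28900 rad/s
X_L = ωL = 13.8 Ω
X_C = 1/(ωC) = 3.86 Ω
Parallel: admittances add. Y = 1/(jωL) + jωC
Y = (0 + j0.187) S
|Y| = 0.187 S → |Z| = 1/|Y| = 5.36 Ω, ∠Z = −∠Y = -90.0°
I = V/|Z| = 52.8/5.36 = 9.85 A

9.85 A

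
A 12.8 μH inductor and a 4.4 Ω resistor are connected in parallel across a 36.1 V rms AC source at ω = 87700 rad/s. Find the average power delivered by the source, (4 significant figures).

X_L = ωL = 1.123 Ω
Parallel: admittances add. Y = 1/R + 1/(jωL)
Y = (0.2273 − j0.8908) S
|Y| = 0.9194 S → |Z| = 1/|Y| = 1.088 Ω, ∠Z = −∠Y = 75.69°
I = V/|Z| = 33.19 A
P = VI cos φ = 36.1 × 33.19 × cos(75.69°) = 296.2 W

296.2 W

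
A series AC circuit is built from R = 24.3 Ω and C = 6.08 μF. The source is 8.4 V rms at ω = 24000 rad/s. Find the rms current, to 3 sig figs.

333 mA

X_C = 1/(ωC) = 6.85 Ω
Z = 24.3 − j6.85 Ω
|Z| = √(24.3² + 6.85²) = 25.2 Ω
I = V/|Z| = 8.4/25.2 = 333 mA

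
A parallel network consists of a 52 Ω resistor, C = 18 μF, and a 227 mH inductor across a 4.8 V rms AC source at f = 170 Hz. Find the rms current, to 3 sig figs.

117 mA

ω = 2πf = 1068 rad/s
X_L = ωL = 242 Ω
X_C = 1/(ωC) = 52.0 Ω
Parallel: admittances add. Y = 1/R + 1/(jωL) + jωC
Y = (0.0192 + j0.0151) S
|Y| = 0.0245 S → |Z| = 1/|Y| = 40.9 Ω, ∠Z = −∠Y = -38.1°
I = V/|Z| = 4.8/40.9 = 117 mA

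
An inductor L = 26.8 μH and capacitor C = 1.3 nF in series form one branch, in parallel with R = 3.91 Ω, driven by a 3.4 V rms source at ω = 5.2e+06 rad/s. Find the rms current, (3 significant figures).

956 mA

X_L = ωL = 139 Ω
X_C = 1/(ωC) = 148 Ω
Branch 1: Z₁ = R = 3.91 Ω
Branch 2 (series LC): Z₂ = j(X_L − X_C) = −j8.57 Ω
Parallel: Z = Z₁Z₂/(Z₁+Z₂), |Z| = 3.56 Ω, ∠Z = -24.5°
I = V/|Z| = 3.4/3.56 = 956 mA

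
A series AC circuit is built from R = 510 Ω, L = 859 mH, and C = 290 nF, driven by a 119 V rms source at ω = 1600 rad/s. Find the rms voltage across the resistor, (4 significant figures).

65.08 V

X_L = ωL = 1374 Ω
X_C = 1/(ωC) = 2155 Ω
Net reactance X = X_L − X_C = -780.8 Ω
Z = 510.0 − j780.8 Ω
|Z| = √(510.0² + 780.8²) = 932.6 Ω
I = V/|Z| = 127.6 mA
V_R = I·|Z_R| = 0.1276 × 510.0 = 65.08 V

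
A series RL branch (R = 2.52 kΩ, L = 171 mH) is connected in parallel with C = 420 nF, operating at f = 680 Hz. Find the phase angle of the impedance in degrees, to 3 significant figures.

-77.8°

ω = 2πf = 4273 rad/s
X_L = ωL = 731 Ω
X_C = 1/(ωC) = 557 Ω
Branch 1 (R+jX_L): Z₁ = 2520 + j731 Ω, |Z₁| = 2620 Ω
Branch 2 (−jX_C): Z₂ = −j557 Ω
Parallel: Z = Z₁Z₂/(Z₁+Z₂), |Z| = 579 Ω, ∠Z = -77.8°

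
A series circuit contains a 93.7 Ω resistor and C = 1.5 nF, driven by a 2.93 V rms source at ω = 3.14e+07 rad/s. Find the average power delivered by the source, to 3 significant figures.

87.1 mW

X_C = 1/(ωC) = 21.2 Ω
Z = 93.7 − j21.2 Ω
|Z| = √(93.7² + 21.2²) = 96.1 Ω
∠Z = arctan(-21.2/93.7) = -12.8°
I = V/|Z| = 30.5 mA
P = VI cos φ = 2.93 × 0.0305 × cos(-12.8°) = 87.1 mW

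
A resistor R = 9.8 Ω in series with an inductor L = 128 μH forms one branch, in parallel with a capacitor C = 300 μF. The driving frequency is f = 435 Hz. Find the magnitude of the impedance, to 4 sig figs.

1.216 Ω

ω = 2πf = 2733 rad/s
X_L = ωL = 0.3498 Ω
X_C = 1/(ωC) = 1.220 Ω
Branch 1 (R+jX_L): Z₁ = 9.800 + j0.3498 Ω, |Z₁| = 9.806 Ω
Branch 2 (−jX_C): Z₂ = −j1.220 Ω
Parallel: Z = Z₁Z₂/(Z₁+Z₂), |Z| = 1.216 Ω, ∠Z = -82.88°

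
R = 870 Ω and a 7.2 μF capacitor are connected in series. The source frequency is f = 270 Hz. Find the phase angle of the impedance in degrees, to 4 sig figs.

ω = 2πf = 1696 rad/s
X_C = 1/(ωC) = 81.87 Ω
Z = 870.0 − j81.87 Ω
|Z| = √(870.0² + 81.87²) = 873.8 Ω
∠Z = arctan(-81.87/870.0) = -5.376°

-5.376°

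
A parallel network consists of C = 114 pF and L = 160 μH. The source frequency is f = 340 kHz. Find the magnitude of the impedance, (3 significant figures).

373 Ω

ω = 2πf = 2.136e+06 rad/s
X_L = ωL = 342 Ω
X_C = 1/(ωC) = 4110 Ω
Parallel: admittances add. Y = 1/(jωL) + jωC
Y = (0 − j0.00268) S
|Y| = 0.00268 S → |Z| = 1/|Y| = 373 Ω, ∠Z = −∠Y = 90.0°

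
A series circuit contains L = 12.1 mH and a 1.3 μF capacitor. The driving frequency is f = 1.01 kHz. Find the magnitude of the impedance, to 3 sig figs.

44.4 Ω

ω = 2πf = 6346 rad/s
X_L = ωL = 76.8 Ω
X_C = 1/(ωC) = 121 Ω
Net reactance X = X_L − X_C = -44.4 Ω
Z = − j44.4 Ω
|Z| = √(0² + 44.4²) = 44.4 Ω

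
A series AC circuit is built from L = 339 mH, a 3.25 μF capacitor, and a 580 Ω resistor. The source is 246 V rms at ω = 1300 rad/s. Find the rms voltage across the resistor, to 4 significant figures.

232.1 V

X_L = ωL = 440.7 Ω
X_C = 1/(ωC) = 236.7 Ω
Net reactance X = X_L − X_C = 204.0 Ω
Z = 580.0 + j204.0 Ω
|Z| = √(580.0² + 204.0²) = 614.8 Ω
I = V/|Z| = 400.1 mA
V_R = I·|Z_R| = 0.4001 × 580.0 = 232.1 V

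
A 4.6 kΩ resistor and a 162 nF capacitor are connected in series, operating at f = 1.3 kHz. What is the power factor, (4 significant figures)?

ω = 2πf = 8168 rad/s
X_C = 1/(ωC) = 755.7 Ω
Z = 4600 − j755.7 Ω
|Z| = √(4600² + 755.7²) = 4662 Ω
∠Z = arctan(-755.7/4600) = -9.330°
cos φ = cos(-9.330°) = 0.9868

0.9868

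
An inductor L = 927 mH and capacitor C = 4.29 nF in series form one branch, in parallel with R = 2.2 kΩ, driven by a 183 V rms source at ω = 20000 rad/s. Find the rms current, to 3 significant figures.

X_L = ωL = 18500 Ω
X_C = 1/(ωC) = 11700 Ω
Branch 1: Z₁ = R = 2200 Ω
Branch 2 (series LC): Z₂ = j(X_L − X_C) = j6880 Ω
Parallel: Z = Z₁Z₂/(Z₁+Z₂), |Z| = 2100 Ω, ∠Z = 17.7°
I = V/|Z| = 183/2100 = 87.3 mA

87.3 mA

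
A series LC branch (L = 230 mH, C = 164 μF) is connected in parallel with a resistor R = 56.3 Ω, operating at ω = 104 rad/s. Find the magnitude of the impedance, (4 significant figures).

X_L = ωL = 23.92 Ω
X_C = 1/(ωC) = 58.63 Ω
Branch 1: Z₁ = R = 56.30 Ω
Branch 2 (series LC): Z₂ = j(X_L − X_C) = −j34.71 Ω
Parallel: Z = Z₁Z₂/(Z₁+Z₂), |Z| = 29.55 Ω, ∠Z = -58.35°

29.55 Ω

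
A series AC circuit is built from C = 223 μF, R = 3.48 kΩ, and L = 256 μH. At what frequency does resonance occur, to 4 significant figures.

666.1 Hz

ω₀ = 1/√(LC) = 1/√(0.000256 × 0.000223) = 4185 rad/s
f₀ = ω₀/(2π) = 666.1 Hz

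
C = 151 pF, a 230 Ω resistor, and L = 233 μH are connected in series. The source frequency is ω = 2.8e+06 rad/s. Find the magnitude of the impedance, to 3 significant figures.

1730 Ω

X_L = ωL = 652 Ω
X_C = 1/(ωC) = 2370 Ω
Net reactance X = X_L − X_C = -1710 Ω
Z = 230 − j1710 Ω
|Z| = √(230² + 1710²) = 1730 Ω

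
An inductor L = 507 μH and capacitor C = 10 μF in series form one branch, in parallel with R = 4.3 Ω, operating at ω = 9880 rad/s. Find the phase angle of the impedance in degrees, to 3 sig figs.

X_L = ωL = 5.01 Ω
X_C = 1/(ωC) = 10.1 Ω
Branch 1: Z₁ = R = 4.30 Ω
Branch 2 (series LC): Z₂ = j(X_L − X_C) = −j5.11 Ω
Parallel: Z = Z₁Z₂/(Z₁+Z₂), |Z| = 3.29 Ω, ∠Z = -40.1°

-40.1°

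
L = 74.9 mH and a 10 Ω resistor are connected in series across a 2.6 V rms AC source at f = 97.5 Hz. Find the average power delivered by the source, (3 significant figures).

ω = 2πf = 612.6 rad/s
X_L = ωL = 45.9 Ω
Z = 10.0 + j45.9 Ω
|Z| = √(10.0² + 45.9²) = 47.0 Ω
∠Z = arctan(45.9/10.0) = 77.7°
I = V/|Z| = 55.4 mA
P = VI cos φ = 2.6 × 0.0554 × cos(77.7°) = 30.7 mW

30.7 mW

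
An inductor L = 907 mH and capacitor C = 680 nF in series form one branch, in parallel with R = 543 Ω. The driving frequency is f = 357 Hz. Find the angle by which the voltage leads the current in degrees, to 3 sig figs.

ω = 2πf = 2243 rad/s
X_L = ωL = 2030 Ω
X_C = 1/(ωC) = 656 Ω
Branch 1: Z₁ = R = 543 Ω
Branch 2 (series LC): Z₂ = j(X_L − X_C) = j1380 Ω
Parallel: Z = Z₁Z₂/(Z₁+Z₂), |Z| = 505 Ω, ∠Z = 21.5°

21.5°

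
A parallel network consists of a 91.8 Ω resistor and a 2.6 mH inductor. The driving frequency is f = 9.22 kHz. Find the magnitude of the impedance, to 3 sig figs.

ω = 2πf = 57930 rad/s
X_L = ωL = 151 Ω
Parallel: admittances add. Y = 1/R + 1/(jωL)
Y = (0.0109 − j0.00664) S
|Y| = 0.0128 S → |Z| = 1/|Y| = 78.4 Ω, ∠Z = −∠Y = 31.4°

78.4 Ω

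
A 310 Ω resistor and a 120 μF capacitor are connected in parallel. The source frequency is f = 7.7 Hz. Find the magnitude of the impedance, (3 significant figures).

ω = 2πf = 48.38 rad/s
X_C = 1/(ωC) = 172 Ω
Parallel: admittances add. Y = 1/R + jωC
Y = (0.00323 + j0.00581) S
|Y| = 0.00664 S → |Z| = 1/|Y| = 151 Ω, ∠Z = −∠Y = -60.9°

151 Ω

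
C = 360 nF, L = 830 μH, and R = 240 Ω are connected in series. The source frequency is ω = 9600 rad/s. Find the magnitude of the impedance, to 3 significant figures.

370 Ω

X_L = ωL = 7.97 Ω
X_C = 1/(ωC) = 289 Ω
Net reactance X = X_L − X_C = -281 Ω
Z = 240 − j281 Ω
|Z| = √(240² + 281²) = 370 Ω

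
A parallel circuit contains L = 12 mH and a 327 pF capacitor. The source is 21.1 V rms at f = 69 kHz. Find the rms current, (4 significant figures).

ω = 2πf = 433500 rad/s
X_L = ωL = 5202 Ω
X_C = 1/(ωC) = 7054 Ω
Parallel: admittances add. Y = 1/(jωL) + jωC
Y = (0 − j5.045e-05) S
|Y| = 5.045e-05 S → |Z| = 1/|Y| = 19820 Ω, ∠Z = −∠Y = 90.00°
I = V/|Z| = 21.1/19820 = 1.064 mA

1.064 mA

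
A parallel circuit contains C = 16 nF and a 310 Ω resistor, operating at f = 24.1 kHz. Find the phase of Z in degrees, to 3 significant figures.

ω = 2πf = 151400 rad/s
X_C = 1/(ωC) = 413 Ω
Parallel: admittances add. Y = 1/R + jωC
Y = (0.00323 + j0.00242) S
|Y| = 0.00403 S → |Z| = 1/|Y| = 248 Ω, ∠Z = −∠Y = -36.9°

-36.9°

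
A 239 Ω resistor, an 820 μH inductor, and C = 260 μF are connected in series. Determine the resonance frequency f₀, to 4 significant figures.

344.7 Hz

ω₀ = 1/√(LC) = 1/√(0.00082 × 0.00026) = 2166 rad/s
f₀ = ω₀/(2π) = 344.7 Hz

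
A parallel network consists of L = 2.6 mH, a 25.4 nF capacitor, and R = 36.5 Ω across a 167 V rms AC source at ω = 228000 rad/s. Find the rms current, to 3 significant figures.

X_L = ωL = 593 Ω
X_C = 1/(ωC) = 173 Ω
Parallel: admittances add. Y = 1/R + 1/(jωL) + jωC
Y = (0.0274 + j0.00410) S
|Y| = 0.0277 S → |Z| = 1/|Y| = 36.1 Ω, ∠Z = −∠Y = -8.52°
I = V/|Z| = 167/36.1 = 4.63 A

4.63 A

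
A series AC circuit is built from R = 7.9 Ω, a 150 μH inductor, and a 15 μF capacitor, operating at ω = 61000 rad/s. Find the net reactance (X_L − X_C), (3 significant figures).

8.06 Ω

X_L = ωL = 9.15 Ω
X_C = 1/(ωC) = 1.09 Ω
X = 9.15 − 1.09 = 8.06 Ω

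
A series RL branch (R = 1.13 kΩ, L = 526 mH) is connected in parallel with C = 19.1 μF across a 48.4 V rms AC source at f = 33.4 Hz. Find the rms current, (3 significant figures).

ω = 2πf = 209.9 rad/s
X_L = ωL = 110 Ω
X_C = 1/(ωC) = 249 Ω
Branch 1 (R+jX_L): Z₁ = 1130 + j110 Ω, |Z₁| = 1140 Ω
Branch 2 (−jX_C): Z₂ = −j249 Ω
Parallel: Z = Z₁Z₂/(Z₁+Z₂), |Z| = 249 Ω, ∠Z = -77.4°
I = V/|Z| = 48.4/249 = 195 mA

195 mA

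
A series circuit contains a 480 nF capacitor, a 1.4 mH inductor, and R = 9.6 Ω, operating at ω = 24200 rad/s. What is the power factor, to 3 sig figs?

X_L = ωL = 33.9 Ω
X_C = 1/(ωC) = 86.1 Ω
Net reactance X = X_L − X_C = -52.2 Ω
Z = 9.60 − j52.2 Ω
|Z| = √(9.60² + 52.2²) = 53.1 Ω
∠Z = arctan(-52.2/9.60) = -79.6°
cos φ = cos(-79.6°) = 0.181

0.181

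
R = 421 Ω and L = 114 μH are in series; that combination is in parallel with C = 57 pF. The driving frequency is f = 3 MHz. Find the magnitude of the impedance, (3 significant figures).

ω = 2πf = 1.885e+07 rad/s
X_L = ωL = 2150 Ω
X_C = 1/(ωC) = 931 Ω
Branch 1 (R+jX_L): Z₁ = 421 + j2150 Ω, |Z₁| = 2190 Ω
Branch 2 (−jX_C): Z₂ = −j931 Ω
Parallel: Z = Z₁Z₂/(Z₁+Z₂), |Z| = 1580 Ω, ∠Z = -82.0°

1580 Ω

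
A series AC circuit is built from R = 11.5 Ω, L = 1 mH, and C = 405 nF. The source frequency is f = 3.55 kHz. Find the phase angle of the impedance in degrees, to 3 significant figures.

-82.6°

ω = 2πf = 22310 rad/s
X_L = ωL = 22.3 Ω
X_C = 1/(ωC) = 111 Ω
Net reactance X = X_L − X_C = -88.4 Ω
Z = 11.5 − j88.4 Ω
|Z| = √(11.5² + 88.4²) = 89.1 Ω
∠Z = arctan(-88.4/11.5) = -82.6°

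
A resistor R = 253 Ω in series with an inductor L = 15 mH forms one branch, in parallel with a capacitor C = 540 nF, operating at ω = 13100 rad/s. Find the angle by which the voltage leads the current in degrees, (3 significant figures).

X_L = ωL = 196 Ω
X_C = 1/(ωC) = 141 Ω
Branch 1 (R+jX_L): Z₁ = 253 + j196 Ω, |Z₁| = 320 Ω
Branch 2 (−jX_C): Z₂ = −j141 Ω
Parallel: Z = Z₁Z₂/(Z₁+Z₂), |Z| = 175 Ω, ∠Z = -64.5°

-64.5°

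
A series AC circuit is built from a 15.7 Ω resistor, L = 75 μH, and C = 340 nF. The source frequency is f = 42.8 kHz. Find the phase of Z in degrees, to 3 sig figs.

30.5°

ω = 2πf = 268900 rad/s
X_L = ωL = 20.2 Ω
X_C = 1/(ωC) = 10.9 Ω
Net reactance X = X_L − X_C = 9.23 Ω
Z = 15.7 + j9.23 Ω
|Z| = √(15.7² + 9.23²) = 18.2 Ω
∠Z = arctan(9.23/15.7) = 30.5°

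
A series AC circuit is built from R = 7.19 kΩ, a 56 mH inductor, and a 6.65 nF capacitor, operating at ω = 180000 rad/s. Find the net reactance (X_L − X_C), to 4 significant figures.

X_L = ωL = 10080 Ω
X_C = 1/(ωC) = 835.4 Ω
X = 10080 − 835.4 = 9245 Ω

9245 Ω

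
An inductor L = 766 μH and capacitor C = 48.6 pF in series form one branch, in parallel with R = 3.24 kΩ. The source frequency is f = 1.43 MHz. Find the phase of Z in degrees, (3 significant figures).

ω = 2πf = 8.985e+06 rad/s
X_L = ωL = 6880 Ω
X_C = 1/(ωC) = 2290 Ω
Branch 1: Z₁ = R = 3240 Ω
Branch 2 (series LC): Z₂ = j(X_L − X_C) = j4590 Ω
Parallel: Z = Z₁Z₂/(Z₁+Z₂), |Z| = 2650 Ω, ∠Z = 35.2°

35.2°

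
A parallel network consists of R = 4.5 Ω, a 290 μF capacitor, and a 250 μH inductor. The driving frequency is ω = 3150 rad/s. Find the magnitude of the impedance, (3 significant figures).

2.38 Ω

X_L = ωL = 0.787 Ω
X_C = 1/(ωC) = 1.09 Ω
Parallel: admittances add. Y = 1/R + 1/(jωL) + jωC
Y = (0.222 − j0.356) S
|Y| = 0.420 S → |Z| = 1/|Y| = 2.38 Ω, ∠Z = −∠Y = 58.1°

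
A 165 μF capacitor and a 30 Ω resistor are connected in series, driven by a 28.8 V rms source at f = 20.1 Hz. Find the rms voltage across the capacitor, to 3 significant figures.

24.4 V

ω = 2πf = 126.3 rad/s
X_C = 1/(ωC) = 48.0 Ω
Z = 30.0 − j48.0 Ω
|Z| = √(30.0² + 48.0²) = 56.6 Ω
I = V/|Z| = 509 mA
V_C = I·|Z_C| = 0.509 × 48.0 = 24.4 V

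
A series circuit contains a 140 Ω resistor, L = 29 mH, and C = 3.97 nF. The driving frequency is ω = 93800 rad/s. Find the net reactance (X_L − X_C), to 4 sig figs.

34.81 Ω

X_L = ωL = 2720 Ω
X_C = 1/(ωC) = 2685 Ω
X = 2720 − 2685 = 34.81 Ω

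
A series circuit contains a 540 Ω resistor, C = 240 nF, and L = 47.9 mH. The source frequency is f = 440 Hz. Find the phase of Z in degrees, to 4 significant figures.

-68.55°

ω = 2πf = 2765 rad/s
X_L = ωL = 132.4 Ω
X_C = 1/(ωC) = 1507 Ω
Net reactance X = X_L − X_C = -1375 Ω
Z = 540.0 − j1375 Ω
|Z| = √(540.0² + 1375²) = 1477 Ω
∠Z = arctan(-1375/540.0) = -68.55°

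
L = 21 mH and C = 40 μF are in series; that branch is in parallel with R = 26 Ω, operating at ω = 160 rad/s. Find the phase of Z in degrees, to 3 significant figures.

-9.65°

X_L = ωL = 3.36 Ω
X_C = 1/(ωC) = 156 Ω
Branch 1: Z₁ = R = 26.0 Ω
Branch 2 (series LC): Z₂ = j(X_L − X_C) = −j153 Ω
Parallel: Z = Z₁Z₂/(Z₁+Z₂), |Z| = 25.6 Ω, ∠Z = -9.65°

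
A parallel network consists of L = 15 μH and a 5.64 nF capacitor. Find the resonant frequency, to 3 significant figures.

547 kHz

ω₀ = 1/√(LC) = 1/√(1.5e-05 × 5.64e-09) = 3.438e+06 rad/s
f₀ = ω₀/(2π) = 547 kHz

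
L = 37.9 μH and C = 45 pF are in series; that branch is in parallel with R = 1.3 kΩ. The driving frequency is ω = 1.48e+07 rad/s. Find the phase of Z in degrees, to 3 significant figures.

X_L = ωL = 561 Ω
X_C = 1/(ωC) = 1500 Ω
Branch 1: Z₁ = R = 1300 Ω
Branch 2 (series LC): Z₂ = j(X_L − X_C) = −j941 Ω
Parallel: Z = Z₁Z₂/(Z₁+Z₂), |Z| = 762 Ω, ∠Z = -54.1°

-54.1°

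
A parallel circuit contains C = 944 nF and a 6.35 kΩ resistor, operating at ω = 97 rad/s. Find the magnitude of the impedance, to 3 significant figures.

5490 Ω

X_C = 1/(ωC) = 10900 Ω
Parallel: admittances add. Y = 1/R + jωC
Y = (0.000157 + j9.16e-05) S
|Y| = 0.000182 S → |Z| = 1/|Y| = 5490 Ω, ∠Z = −∠Y = -30.2°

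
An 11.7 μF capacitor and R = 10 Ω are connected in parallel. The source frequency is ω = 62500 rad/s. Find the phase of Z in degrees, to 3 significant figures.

-82.2°

X_C = 1/(ωC) = 1.37 Ω
Parallel: admittances add. Y = 1/R + jωC
Y = (0.100 + j0.731) S
|Y| = 0.738 S → |Z| = 1/|Y| = 1.35 Ω, ∠Z = −∠Y = -82.2°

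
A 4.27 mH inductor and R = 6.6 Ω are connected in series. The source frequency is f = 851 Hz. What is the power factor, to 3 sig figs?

ω = 2πf = 5347 rad/s
X_L = ωL = 22.8 Ω
Z = 6.60 + j22.8 Ω
|Z| = √(6.60² + 22.8²) = 23.8 Ω
∠Z = arctan(22.8/6.60) = 73.9°
cos φ = cos(73.9°) = 0.278

0.278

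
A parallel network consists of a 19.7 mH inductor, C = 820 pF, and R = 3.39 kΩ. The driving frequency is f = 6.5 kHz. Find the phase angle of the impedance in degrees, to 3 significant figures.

ω = 2πf = 40840 rad/s
X_L = ωL = 805 Ω
X_C = 1/(ωC) = 29900 Ω
Parallel: admittances add. Y = 1/R + 1/(jωL) + jωC
Y = (0.000295 − j0.00121) S
|Y| = 0.00124 S → |Z| = 1/|Y| = 803 Ω, ∠Z = −∠Y = 76.3°

76.3°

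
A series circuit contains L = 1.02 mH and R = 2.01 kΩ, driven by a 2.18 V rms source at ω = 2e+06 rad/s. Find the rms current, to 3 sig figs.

761 μA

X_L = ωL = 2040 Ω
Z = 2010 + j2040 Ω
|Z| = √(2010² + 2040²) = 2860 Ω
I = V/|Z| = 2.18/2860 = 761 μA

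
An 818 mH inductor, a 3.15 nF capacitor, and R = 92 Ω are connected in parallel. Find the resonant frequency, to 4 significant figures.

ω₀ = 1/√(LC) = 1/√(0.818 × 3.15e-09) = 19700 rad/s
f₀ = ω₀/(2π) = 3.135 kHz

3.135 kHz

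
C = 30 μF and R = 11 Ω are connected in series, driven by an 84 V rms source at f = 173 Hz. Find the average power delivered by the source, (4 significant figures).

ω = 2πf = 1087 rad/s
X_C = 1/(ωC) = 30.67 Ω
Z = 11.00 − j30.67 Ω
|Z| = √(11.00² + 30.67²) = 32.58 Ω
∠Z = arctan(-30.67/11.00) = -70.27°
I = V/|Z| = 2.578 A
P = VI cos φ = 84 × 2.578 × cos(-70.27°) = 73.13 W

73.13 W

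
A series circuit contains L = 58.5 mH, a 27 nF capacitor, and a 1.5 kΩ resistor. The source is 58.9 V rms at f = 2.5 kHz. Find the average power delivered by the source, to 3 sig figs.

1.20 W

ω = 2πf = 15710 rad/s
X_L = ωL = 919 Ω
X_C = 1/(ωC) = 2360 Ω
Net reactance X = X_L − X_C = -1440 Ω
Z = 1500 − j1440 Ω
|Z| = √(1500² + 1440²) = 2080 Ω
∠Z = arctan(-1440/1500) = -43.8°
I = V/|Z| = 28.3 mA
P = VI cos φ = 58.9 × 0.0283 × cos(-43.8°) = 1.20 W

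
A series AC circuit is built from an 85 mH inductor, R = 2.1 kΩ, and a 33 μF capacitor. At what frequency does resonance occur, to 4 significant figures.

ω₀ = 1/√(LC) = 1/√(0.085 × 3.3e-05) = 597.1 rad/s
f₀ = ω₀/(2π) = 95.03 Hz

95.03 Hz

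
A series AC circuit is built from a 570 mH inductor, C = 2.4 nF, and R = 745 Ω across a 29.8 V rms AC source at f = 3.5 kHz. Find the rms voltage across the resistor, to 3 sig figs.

3.44 V

ω = 2πf = 21990 rad/s
X_L = ωL = 12500 Ω
X_C = 1/(ωC) = 18900 Ω
Net reactance X = X_L − X_C = -6410 Ω
Z = 745 − j6410 Ω
|Z| = √(745² + 6410²) = 6460 Ω
I = V/|Z| = 4.62 mA
V_R = I·|Z_R| = 0.00462 × 745 = 3.44 V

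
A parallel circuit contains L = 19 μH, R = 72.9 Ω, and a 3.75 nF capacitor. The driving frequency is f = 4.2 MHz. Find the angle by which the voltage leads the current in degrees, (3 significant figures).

-81.9°

ω = 2πf = 2.639e+07 rad/s
X_L = ωL = 501 Ω
X_C = 1/(ωC) = 10.1 Ω
Parallel: admittances add. Y = 1/R + 1/(jωL) + jωC
Y = (0.0137 + j0.0970) S
|Y| = 0.0979 S → |Z| = 1/|Y| = 10.2 Ω, ∠Z = −∠Y = -81.9°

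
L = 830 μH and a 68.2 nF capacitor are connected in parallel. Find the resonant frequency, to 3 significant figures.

21.2 kHz

ω₀ = 1/√(LC) = 1/√(0.00083 × 6.82e-08) = 132900 rad/s
f₀ = ω₀/(2π) = 21.2 kHz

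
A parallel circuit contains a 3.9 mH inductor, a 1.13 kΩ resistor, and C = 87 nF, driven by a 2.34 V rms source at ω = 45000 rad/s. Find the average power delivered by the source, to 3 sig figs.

X_L = ωL = 176 Ω
X_C = 1/(ωC) = 255 Ω
Parallel: admittances add. Y = 1/R + 1/(jωL) + jωC
Y = (0.000885 − j0.00178) S
|Y| = 0.00199 S → |Z| = 1/|Y| = 502 Ω, ∠Z = −∠Y = 63.6°
I = V/|Z| = 4.66 mA
P = VI cos φ = 2.34 × 0.00466 × cos(63.6°) = 4.85 mW

4.85 mW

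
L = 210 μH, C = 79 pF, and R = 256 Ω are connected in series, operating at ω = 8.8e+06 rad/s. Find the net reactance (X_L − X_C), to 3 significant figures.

X_L = ωL = 1850 Ω
X_C = 1/(ωC) = 1440 Ω
X = 1850 − 1440 = 410 Ω

410 Ω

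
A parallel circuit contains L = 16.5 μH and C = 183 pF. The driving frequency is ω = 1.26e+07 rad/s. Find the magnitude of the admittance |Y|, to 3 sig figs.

2.50 mS

X_L = ωL = 208 Ω
X_C = 1/(ωC) = 434 Ω
Parallel: admittances add. Y = 1/(jωL) + jωC
Y = (0 − j0.00250) S
|Y| = 0.00250 S → |Z| = 1/|Y| = 399 Ω, ∠Z = −∠Y = 90.0°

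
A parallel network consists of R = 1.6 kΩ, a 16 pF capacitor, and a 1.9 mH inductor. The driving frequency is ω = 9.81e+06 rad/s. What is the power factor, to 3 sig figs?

X_L = ωL = 18600 Ω
X_C = 1/(ωC) = 6370 Ω
Parallel: admittances add. Y = 1/R + 1/(jωL) + jωC
Y = (0.000625 + j0.000103) S
|Y| = 0.000633 S → |Z| = 1/|Y| = 1580 Ω, ∠Z = −∠Y = -9.39°
cos φ = cos(-9.39°) = 0.987

0.987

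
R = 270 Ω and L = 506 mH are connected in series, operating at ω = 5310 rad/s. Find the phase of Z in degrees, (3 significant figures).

X_L = ωL = 2690 Ω
Z = 270 + j2690 Ω
|Z| = √(270² + 2690²) = 2700 Ω
∠Z = arctan(2690/270) = 84.3°

84.3°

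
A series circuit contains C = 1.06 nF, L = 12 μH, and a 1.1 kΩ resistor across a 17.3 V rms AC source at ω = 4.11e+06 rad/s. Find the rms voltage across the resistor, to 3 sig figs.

X_L = ωL = 49.3 Ω
X_C = 1/(ωC) = 230 Ω
Net reactance X = X_L − X_C = -180 Ω
Z = 1100 − j180 Ω
|Z| = √(1100² + 180²) = 1110 Ω
I = V/|Z| = 15.5 mA
V_R = I·|Z_R| = 0.0155 × 1100 = 17.1 V

17.1 V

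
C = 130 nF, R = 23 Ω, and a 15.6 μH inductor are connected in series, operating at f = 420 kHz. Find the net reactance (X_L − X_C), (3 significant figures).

ω = 2πf = 2.639e+06 rad/s
X_L = ωL = 41.2 Ω
X_C = 1/(ωC) = 2.91 Ω
X = 41.2 − 2.91 = 38.3 Ω

38.3 Ω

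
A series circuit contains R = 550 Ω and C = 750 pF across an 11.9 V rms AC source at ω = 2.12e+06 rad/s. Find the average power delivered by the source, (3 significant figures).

X_C = 1/(ωC) = 629 Ω
Z = 550 − j629 Ω
|Z| = √(550² + 629²) = 835 Ω
∠Z = arctan(-629/550) = -48.8°
I = V/|Z| = 14.2 mA
P = VI cos φ = 11.9 × 0.0142 × cos(-48.8°) = 112 mW

112 mW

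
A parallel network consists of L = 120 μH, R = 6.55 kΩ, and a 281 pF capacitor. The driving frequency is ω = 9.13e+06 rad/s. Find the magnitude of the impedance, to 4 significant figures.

602.5 Ω

X_L = ωL = 1096 Ω
X_C = 1/(ωC) = 389.8 Ω
Parallel: admittances add. Y = 1/R + 1/(jωL) + jωC
Y = (0.0001527 + j0.001653) S
|Y| = 0.001660 S → |Z| = 1/|Y| = 602.5 Ω, ∠Z = −∠Y = -84.72°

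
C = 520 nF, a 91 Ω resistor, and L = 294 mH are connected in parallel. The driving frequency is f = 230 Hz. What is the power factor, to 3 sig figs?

0.990

ω = 2πf = 1445 rad/s
X_L = ωL = 425 Ω
X_C = 1/(ωC) = 1330 Ω
Parallel: admittances add. Y = 1/R + 1/(jωL) + jωC
Y = (0.0110 − j0.00160) S
|Y| = 0.0111 S → |Z| = 1/|Y| = 90.0 Ω, ∠Z = −∠Y = 8.30°
cos φ = cos(8.30°) = 0.990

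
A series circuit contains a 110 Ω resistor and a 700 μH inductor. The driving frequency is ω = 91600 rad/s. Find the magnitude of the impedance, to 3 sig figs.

127 Ω

X_L = ωL = 64.1 Ω
Z = 110 + j64.1 Ω
|Z| = √(110² + 64.1²) = 127 Ω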